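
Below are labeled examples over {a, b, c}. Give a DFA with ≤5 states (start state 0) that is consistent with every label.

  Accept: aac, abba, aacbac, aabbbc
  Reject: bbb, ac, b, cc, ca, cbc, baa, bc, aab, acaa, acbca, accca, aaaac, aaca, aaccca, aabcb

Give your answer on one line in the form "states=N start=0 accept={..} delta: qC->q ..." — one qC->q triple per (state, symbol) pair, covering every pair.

Fold the examples into a partial DFA from state 0: repeatedly fix the first undefined (state, symbol) met by the shortest-then-alphabetical prefix, trying targets in increasing order and rejecting any under which an Accept and a Reject string meet in one state with the same remainder; add a state when all current targets are rejected. Accepting states are where Accept strings end.
a: 0a undefined. 0a->0: no, aac/ac meet in 0 with "c" left. Open state 1: 0a->1.
b: 0b undefined. 0b->0: ok.
c: 0c undefined. 0c->0: ok.
aa: 1a undefined. 1a->0: no, aac/bbb meet in 0. 1a->1: no, aac/ac meet in 1 with "c" left. Open state 2: 1a->2.
ab: 1b undefined. 1b->0: no, abba/ca meet in 1. 1b->1: no, abba/baa meet in 2. 1b->2: ok.
ac: 1c undefined. 1c->0: ok.
aaa: 2a undefined. 2a->0: ok.
aab: 2b undefined. 2b->0: no, abba/ca meet in 1. 2b->1: no, abba/baa meet in 2. 2b->2: no, abba/bbb meet in 0. Open state 3: 2b->3.
aac: 2c undefined. 2c->0: no, aac/bbb meet in 0. 2c->1: no, aac/ca meet in 1. 2c->2: no, aac/baa meet in 2. 2c->3: no, aac/aab meet in 3. Open state 4: 2c->4.
aabb: 3b undefined. 3b->0: no, aabbbc/bbb meet in 0. 3b->1: ok.
aabc: 3c undefined. 3c->0: ok.
aaca: 4a undefined. 4a->0: ok.
aacb: 4b undefined. 4b->0: no, aacbac/bbb meet in 0. 4b->1: ok.
aacc: 4c undefined. 4c->0: ok.
abba: 3a undefined. 3a->0: no, abba/bbb meet in 0. 3a->1: no, abba/ca meet in 1. 3a->2: no, abba/baa meet in 2. 3a->3: no, abba/aab meet in 3. 3a->4: ok.
All examples now run through 5 states with every (state, symbol) defined. Accept strings end in {4}, Reject strings end in {0,1,2,3}; accept={4}.

states=5 start=0 accept={4} delta: 0a->1 0b->0 0c->0 1a->2 1b->2 1c->0 2a->0 2b->3 2c->4 3a->4 3b->1 3c->0 4a->0 4b->1 4c->0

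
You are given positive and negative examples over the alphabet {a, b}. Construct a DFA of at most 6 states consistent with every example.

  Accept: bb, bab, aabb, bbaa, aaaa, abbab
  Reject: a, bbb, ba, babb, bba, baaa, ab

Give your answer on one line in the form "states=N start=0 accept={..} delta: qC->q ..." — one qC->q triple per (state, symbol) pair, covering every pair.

Fold the examples into a partial DFA from state 0: repeatedly fix the first undefined (state, symbol) met by the shortest-then-alphabetical prefix, trying targets in increasing order and rejecting any under which an Accept and a Reject string meet in one state with the same remainder; add a state when all current targets are rejected. Accepting states are where Accept strings end.
a: 0a undefined. 0a->0: no, aaaa/a meet in 0. Open state 1: 0a->1.
b: 0b undefined. 0b->0: no, bb/bbb meet in 0. 0b->1: no, bb/ab meet in 1 with "b" left. Open state 2: 0b->2.
aa: 1a undefined. 1a->0: ok.
ab: 1b undefined. 1b->0: no, aaaa/ab meet in 0. 1b->1: ok.
ba: 2a undefined. 2a->0: no, bb/babb meet in 2 with "b" left. 2a->1: no, bab/a meet in 1. 2a->2: no, abbab/ba meet in 2. Open state 3: 2a->3.
bb: 2b undefined. 2b->0: no, abbab/bbb meet in 2. 2b->1: no, bb/a meet in 1. 2b->2: no, bb/bbb meet in 2. 2b->3: no, bb/ba meet in 3. Open state 4: 2b->4.
baa: 3a undefined. 3a->0: ok.
bab: 3b undefined. 3b->0: no, abbab/babb meet in 2. 3b->1: no, bab/a meet in 1. 3b->2: no, bb/babb meet in 4. 3b->3: no, bab/ba meet in 3. 3b->4: ok.
bba: 4a undefined. 4a->0: no, bbaa/a meet in 1. 4a->1: ok.
bbb: 4b undefined. 4b->0: no, bbaa/bbb meet in 0. 4b->1: ok.
All examples now run through 5 states with every (state, symbol) defined. Accept strings end in {0,2,4}, Reject strings end in {1,3}; accept={0,2,4}.

states=5 start=0 accept={0,2,4} delta: 0a->1 0b->2 1a->0 1b->1 2a->3 2b->4 3a->0 3b->4 4a->1 4b->1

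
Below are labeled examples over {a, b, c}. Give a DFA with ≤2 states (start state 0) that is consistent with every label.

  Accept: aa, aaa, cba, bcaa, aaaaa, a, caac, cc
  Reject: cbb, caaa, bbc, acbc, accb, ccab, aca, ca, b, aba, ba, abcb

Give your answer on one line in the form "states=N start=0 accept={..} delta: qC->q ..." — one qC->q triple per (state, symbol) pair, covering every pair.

states=2 start=0 accept={0} delta: 0a->0 0b->1 0c->1 1a->1 1b->0 1c->0

Grow the machine one transition at a time. Run the examples from 0; the earliest place one falls off (shortest prefix, ties alphabetical) gets sent to the lowest-numbered state that keeps every Accept/Reject pair distinguishable — a pair clashes when both reach the same state with identical unread suffix — and to a fresh state only if none does.
a: 0a undefined. 0a->0: ok.
b: 0b undefined. 0b->0: no, aa/b meet in 0. Open state 1: 0b->1.
c: 0c undefined. 0c->0: no, aa/caaa meet in 0. 0c->1: ok.
ba: 1a undefined. 1a->0: no, aa/caaa meet in 0. 1a->1: ok.
bb: 1b undefined. 1b->0: ok.
bc: 1c undefined. 1c->0: ok.
All examples now run through 2 states with every (state, symbol) defined. Accept strings end in {0}, Reject strings end in {1}; accept={0}.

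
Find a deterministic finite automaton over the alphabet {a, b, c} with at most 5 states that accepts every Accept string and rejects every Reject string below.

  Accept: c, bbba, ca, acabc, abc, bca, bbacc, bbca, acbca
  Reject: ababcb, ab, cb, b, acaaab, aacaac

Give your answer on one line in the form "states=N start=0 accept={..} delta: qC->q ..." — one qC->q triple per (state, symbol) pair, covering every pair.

states=4 start=0 accept={0,2,3} delta: 0a->0 0b->1 0c->2 1a->0 1b->0 1c->0 2a->3 2b->1 2c->0 3a->3 3b->1 3c->1

Fold the examples into a partial DFA from state 0: repeatedly fix the first undefined (state, symbol) met by the shortest-then-alphabetical prefix, trying targets in increasing order and rejecting any under which an Accept and a Reject string meet in one state with the same remainder; add a state when all current targets are rejected. Accepting states are where Accept strings end.
a: 0a undefined. 0a->0: ok.
b: 0b undefined. 0b->0: no, bbba/ab meet in 0. Open state 1: 0b->1.
c: 0c undefined. 0c->0: no, c/aacaac meet in 0. 0c->1: no, c/ab meet in 1. Open state 2: 0c->2.
bb: 1b undefined. 1b->0: ok.
bc: 1c undefined. 1c->0: ok.
ca: 2a undefined. 2a->0: no, c/aacaac meet in 2. 2a->1: no, ca/ab meet in 1. 2a->2: no, bbacc/aacaac meet in 2 with "c" left. Open state 3: 2a->3.
cb: 2b undefined. 2b->0: no, abc/cb meet in 0. 2b->1: ok.
aba: 1a undefined. 1a->0: ok.
acaa: 3a undefined. 3a->0: no, c/aacaac meet in 2. 3a->1: no, bbba/aacaac meet in 0. 3a->2: no, bbacc/aacaac meet in 2 with "c" left. 3a->3: ok.
acab: 3b undefined. 3b->0: no, bbba/acaaab meet in 0. 3b->1: ok.
bbacc: 2c undefined. 2c->0: ok.
aacaac: 3c undefined. 3c->0: no, bbba/aacaac meet in 0. 3c->1: ok.
All examples now run through 4 states with every (state, symbol) defined. Accept strings end in {0,2,3}, Reject strings end in {1}; accept={0,2,3}.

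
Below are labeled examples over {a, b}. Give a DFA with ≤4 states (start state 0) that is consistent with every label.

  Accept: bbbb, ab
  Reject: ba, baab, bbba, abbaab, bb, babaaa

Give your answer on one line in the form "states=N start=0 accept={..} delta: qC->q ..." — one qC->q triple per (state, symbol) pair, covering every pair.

states=3 start=0 accept={1} delta: 0a->0 0b->1 1a->2 1b->2 2a->1 2b->0

Fold the examples into a partial DFA from state 0: repeatedly fix the first undefined (state, symbol) met by the shortest-then-alphabetical prefix, trying targets in increasing order and rejecting any under which an Accept and a Reject string meet in one state with the same remainder; add a state when all current targets are rejected. Accepting states are where Accept strings end.
a: 0a undefined. 0a->0: ok.
b: 0b undefined. 0b->0: no, bbbb/ba meet in 0. Open state 1: 0b->1.
ba: 1a undefined. 1a->0: no, ab/baab meet in 1. 1a->1: no, ab/ba meet in 1. Open state 2: 1a->2.
bb: 1b undefined. 1b->0: no, bbbb/bb meet in 0. 1b->1: no, bbbb/bb meet in 1. 1b->2: ok.
baa: 2a undefined. 2a->0: no, ab/baab meet in 1. 2a->1: ok.
bab: 2b undefined. 2b->0: ok.
All examples now run through 3 states with every (state, symbol) defined. Accept strings end in {1}, Reject strings end in {0,2}; accept={1}.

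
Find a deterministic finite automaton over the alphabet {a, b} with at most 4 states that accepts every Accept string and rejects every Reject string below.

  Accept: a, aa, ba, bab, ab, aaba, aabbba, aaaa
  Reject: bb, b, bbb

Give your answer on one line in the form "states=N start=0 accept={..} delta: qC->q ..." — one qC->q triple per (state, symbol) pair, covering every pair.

states=2 start=0 accept={1} delta: 0a->1 0b->0 1a->1 1b->1

Fold the examples into a partial DFA from state 0: repeatedly fix the first undefined (state, symbol) met by the shortest-then-alphabetical prefix, trying targets in increasing order and rejecting any under which an Accept and a Reject string meet in one state with the same remainder; add a state when all current targets are rejected. Accepting states are where Accept strings end.
a: 0a undefined. 0a->0: no, ab/b meet in 0 with "b" left. Open state 1: 0a->1.
b: 0b undefined. 0b->0: ok.
aa: 1a undefined. 1a->0: no, aa/bb meet in 0. 1a->1: ok.
ab: 1b undefined. 1b->0: no, bab/bb meet in 0. 1b->1: ok.
All examples now run through 2 states with every (state, symbol) defined. Accept strings end in {1}, Reject strings end in {0}; accept={1}.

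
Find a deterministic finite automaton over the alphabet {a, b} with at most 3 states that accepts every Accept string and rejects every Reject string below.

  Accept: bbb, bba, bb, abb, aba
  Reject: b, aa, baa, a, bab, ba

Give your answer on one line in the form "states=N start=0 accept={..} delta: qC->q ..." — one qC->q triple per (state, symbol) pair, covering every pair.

Grow the machine one transition at a time. Run the examples from 0; the earliest place one falls off (shortest prefix, ties alphabetical) gets sent to the lowest-numbered state that keeps every Accept/Reject pair distinguishable — a pair clashes when both reach the same state with identical unread suffix — and to a fresh state only if none does.
a: 0a undefined. 0a->0: no, aba/ba meet in 0 with "ba" left. Open state 1: 0a->1.
b: 0b undefined. 0b->0: no, bbb/b meet in 0. 0b->1: ok.
aa: 1a undefined. 1a->0: ok.
ab: 1b undefined. 1b->0: no, bbb/b meet in 1. 1b->1: no, bbb/b meet in 1. Open state 2: 1b->2.
aba: 2a undefined. 2a->0: no, bba/aa meet in 0. 2a->1: no, bba/b meet in 1. 2a->2: ok.
abb: 2b undefined. 2b->0: no, bbb/aa meet in 0. 2b->1: no, bbb/b meet in 1. 2b->2: ok.
All examples now run through 3 states with every (state, symbol) defined. Accept strings end in {2}, Reject strings end in {0,1}; accept={2}.

states=3 start=0 accept={2} delta: 0a->1 0b->1 1a->0 1b->2 2a->2 2b->2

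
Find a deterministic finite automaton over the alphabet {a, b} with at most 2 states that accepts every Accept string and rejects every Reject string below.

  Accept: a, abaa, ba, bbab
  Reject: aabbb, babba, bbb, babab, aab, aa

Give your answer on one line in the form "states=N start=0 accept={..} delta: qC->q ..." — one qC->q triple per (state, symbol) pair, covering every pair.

states=2 start=0 accept={1} delta: 0a->1 0b->0 1a->0 1b->1

State merging on the prefix tree: take the shortest (then alphabetical) example prefix whose next move is undefined and point that move at state 0, else 1, else 2, ...; a target is out if some Accept/Reject pair would then sit in one state with the same input left (inseparable). If every existing state is out, open a new one.
a: 0a undefined. 0a->0: no, a/aa meet in 0. Open state 1: 0a->1.
b: 0b undefined. 0b->0: ok.
aa: 1a undefined. 1a->0: ok.
ab: 1b undefined. 1b->0: no, a/babba meet in 1. 1b->1: ok.
All examples now run through 2 states with every (state, symbol) defined. Accept strings end in {1}, Reject strings end in {0}; accept={1}.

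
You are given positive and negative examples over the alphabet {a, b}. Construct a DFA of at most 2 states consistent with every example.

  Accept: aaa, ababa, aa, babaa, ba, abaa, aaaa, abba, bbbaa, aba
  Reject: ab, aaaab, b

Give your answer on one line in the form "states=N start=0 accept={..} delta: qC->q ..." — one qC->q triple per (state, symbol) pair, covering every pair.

states=2 start=0 accept={0} delta: 0a->0 0b->1 1a->0 1b->0

State merging on the prefix tree: take the shortest (then alphabetical) example prefix whose next move is undefined and point that move at state 0, else 1, else 2, ...; a target is out if some Accept/Reject pair would then sit in one state with the same input left (inseparable). If every existing state is out, open a new one.
a: 0a undefined. 0a->0: ok.
b: 0b undefined. 0b->0: no, aaa/ab meet in 0. Open state 1: 0b->1.
ba: 1a undefined. 1a->0: ok.
bb: 1b undefined. 1b->0: ok.
All examples now run through 2 states with every (state, symbol) defined. Accept strings end in {0}, Reject strings end in {1}; accept={0}.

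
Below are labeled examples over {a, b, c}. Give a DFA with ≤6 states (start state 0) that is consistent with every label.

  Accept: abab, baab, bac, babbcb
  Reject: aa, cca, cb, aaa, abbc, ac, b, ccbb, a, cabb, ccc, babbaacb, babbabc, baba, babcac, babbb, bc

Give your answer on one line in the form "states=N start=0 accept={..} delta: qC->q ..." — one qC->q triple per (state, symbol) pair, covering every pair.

states=5 start=0 accept={2,3} delta: 0a->0 0b->1 0c->0 1a->2 1b->0 1c->0 2a->2 2b->3 2c->2 3a->0 3b->4 3c->0 4a->0 4b->0 4c->2

Grow the machine one transition at a time. Run the examples from 0; the earliest place one falls off (shortest prefix, ties alphabetical) gets sent to the lowest-numbered state that keeps every Accept/Reject pair distinguishable — a pair clashes when both reach the same state with identical unread suffix — and to a fresh state only if none does.
a: 0a undefined. 0a->0: ok.
b: 0b undefined. 0b->0: no, abab/aa meet in 0. Open state 1: 0b->1.
c: 0c undefined. 0c->0: ok.
ba: 1a undefined. 1a->0: no, abab/cb meet in 1. 1a->1: no, abab/ccbb meet in 1 with "b" left. Open state 2: 1a->2.
bc: 1c undefined. 1c->0: ok.
abb: 1b undefined. 1b->0: ok.
baa: 2a undefined. 2a->0: no, baab/cb meet in 1. 2a->1: no, baab/aa meet in 0. 2a->2: ok.
bab: 2b undefined. 2b->0: no, abab/aa meet in 0. 2b->1: no, abab/cb meet in 1. 2b->2: no, abab/baba meet in 2. Open state 3: 2b->3.
bac: 2c undefined. 2c->0: no, bac/aa meet in 0. 2c->1: no, bac/cb meet in 1. 2c->2: ok.
baba: 3a undefined. 3a->0: ok.
babb: 3b undefined. 3b->0: no, babbcb/cb meet in 1. 3b->1: no, abab/babbaacb meet in 3. 3b->2: no, abab/babbaacb meet in 3. 3b->3: no, abab/babbb meet in 3. Open state 4: 3b->4.
babc: 3c undefined. 3c->0: ok.
babba: 4a undefined. 4a->0: ok.
babbb: 4b undefined. 4b->0: ok.
babbc: 4c undefined. 4c->0: no, babbcb/cb meet in 1. 4c->1: no, babbcb/aa meet in 0. 4c->2: ok.
All examples now run through 5 states with every (state, symbol) defined. Accept strings end in {2,3}, Reject strings end in {0,1}; accept={2,3}.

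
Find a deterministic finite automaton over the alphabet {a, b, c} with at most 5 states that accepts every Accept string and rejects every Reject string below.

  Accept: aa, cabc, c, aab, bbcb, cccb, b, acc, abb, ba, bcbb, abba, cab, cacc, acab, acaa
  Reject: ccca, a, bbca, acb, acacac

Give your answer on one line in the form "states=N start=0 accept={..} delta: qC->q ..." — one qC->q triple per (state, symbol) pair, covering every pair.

states=5 start=0 accept={0,2,3} delta: 0a->1 0b->2 0c->0 1a->0 1b->0 1c->2 2a->3 2b->4 2c->2 3a->0 3b->0 3c->4 4a->3 4b->0 4c->0

State merging on the prefix tree: take the shortest (then alphabetical) example prefix whose next move is undefined and point that move at state 0, else 1, else 2, ...; a target is out if some Accept/Reject pair would then sit in one state with the same input left (inseparable). If every existing state is out, open a new one.
a: 0a undefined. 0a->0: no, aa/a meet in 0. Open state 1: 0a->1.
b: 0b undefined. 0b->0: no, ba/a meet in 1. 0b->1: no, b/a meet in 1. Open state 2: 0b->2.
c: 0c undefined. 0c->0: ok.
aa: 1a undefined. 1a->0: ok.
ab: 1b undefined. 1b->0: ok.
ac: 1c undefined. 1c->0: no, aa/acacac meet in 0. 1c->1: no, aa/acb meet in 0. 1c->2: ok.
ba: 2a undefined. 2a->0: no, aab/acacac meet in 2. 2a->1: no, aab/acacac meet in 2. 2a->2: no, acab/acb meet in 2 with "b" left. Open state 3: 2a->3.
bb: 2b undefined. 2b->0: no, aa/acb meet in 0. 2b->1: no, bbcb/ccca meet in 1. 2b->2: no, aab/acb meet in 2. 2b->3: no, ba/acb meet in 3. Open state 4: 2b->4.
bc: 2c undefined. 2c->0: no, bcbb/acb meet in 4. 2c->1: no, acc/ccca meet in 1. 2c->2: ok.
bbc: 4c undefined. 4c->0: ok.
acaa: 3a undefined. 3a->0: ok.
acab: 3b undefined. 3b->0: ok.
acac: 3c undefined. 3c->0: no, aab/acacac meet in 2. 3c->1: no, aa/acacac meet in 0. 3c->2: no, aab/acacac meet in 2. 3c->3: no, aa/acacac meet in 0. 3c->4: ok.
bcbb: 4b undefined. 4b->0: ok.
acaca: 4a undefined. 4a->0: no, aa/acacac meet in 0. 4a->1: no, aab/acacac meet in 2. 4a->2: no, aab/acacac meet in 2. 4a->3: ok.
All examples now run through 5 states with every (state, symbol) defined. Accept strings end in {0,2,3}, Reject strings end in {1,4}; accept={0,2,3}.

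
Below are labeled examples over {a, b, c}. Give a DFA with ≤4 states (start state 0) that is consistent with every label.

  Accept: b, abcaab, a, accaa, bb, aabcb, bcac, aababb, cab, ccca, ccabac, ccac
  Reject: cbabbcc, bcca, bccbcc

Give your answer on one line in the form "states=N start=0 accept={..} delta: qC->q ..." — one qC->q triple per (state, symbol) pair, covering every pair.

State merging on the prefix tree: take the shortest (then alphabetical) example prefix whose next move is undefined and point that move at state 0, else 1, else 2, ...; a target is out if some Accept/Reject pair would then sit in one state with the same input left (inseparable). If every existing state is out, open a new one.
a: 0a undefined. 0a->0: ok.
b: 0b undefined. 0b->0: ok.
c: 0c undefined. 0c->0: no, b/cbabbcc meet in 0. Open state 1: 0c->1.
ca: 1a undefined. 1a->0: ok.
cb: 1b undefined. 1b->0: ok.
cc: 1c undefined. 1c->0: no, b/cbabbcc meet in 0. 1c->1: no, b/bcca meet in 0. Open state 2: 1c->2.
cca: 2a undefined. 2a->0: no, b/bcca meet in 0. 2a->1: no, bcac/bcca meet in 1. 2a->2: no, accaa/cbabbcc meet in 2. Open state 3: 2a->3.
ccc: 2c undefined. 2c->0: ok.
bccb: 2b undefined. 2b->0: ok.
ccab: 3b undefined. 3b->0: ok.
ccac: 3c undefined. 3c->0: ok.
accaa: 3a undefined. 3a->0: ok.
All examples now run through 4 states with every (state, symbol) defined. Accept strings end in {0,1}, Reject strings end in {2,3}; accept={0,1}.

states=4 start=0 accept={0,1} delta: 0a->0 0b->0 0c->1 1a->0 1b->0 1c->2 2a->3 2b->0 2c->0 3a->0 3b->0 3c->0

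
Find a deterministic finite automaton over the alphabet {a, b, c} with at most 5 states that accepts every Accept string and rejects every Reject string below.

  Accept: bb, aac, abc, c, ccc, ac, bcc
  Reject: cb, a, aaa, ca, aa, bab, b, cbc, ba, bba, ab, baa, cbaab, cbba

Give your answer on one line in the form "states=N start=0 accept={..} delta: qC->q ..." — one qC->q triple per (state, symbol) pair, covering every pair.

Fold the examples into a partial DFA from state 0: repeatedly fix the first undefined (state, symbol) met by the shortest-then-alphabetical prefix, trying targets in increasing order and rejecting any under which an Accept and a Reject string meet in one state with the same remainder; add a state when all current targets are rejected. Accepting states are where Accept strings end.
a: 0a undefined. 0a->0: ok.
b: 0b undefined. 0b->0: no, bb/a meet in 0. Open state 1: 0b->1.
c: 0c undefined. 0c->0: no, aac/a meet in 0. 0c->1: no, bb/cb meet in 1 with "b" left. Open state 2: 0c->2.
ba: 1a undefined. 1a->0: ok.
bb: 1b undefined. 1b->0: no, bb/a meet in 0. 1b->1: no, bb/bab meet in 1. 1b->2: ok.
bc: 1c undefined. 1c->0: no, abc/a meet in 0. 1c->1: no, abc/bab meet in 1. 1c->2: ok.
ca: 2a undefined. 2a->0: ok.
cb: 2b undefined. 2b->0: no, bb/cbc meet in 2. 2b->1: no, bb/cbc meet in 2. 2b->2: no, bb/cb meet in 2. Open state 3: 2b->3.
cc: 2c undefined. 2c->0: no, bcc/a meet in 0. 2c->1: no, bcc/bab meet in 1. 2c->2: ok.
cba: 3a undefined. 3a->0: ok.
cbb: 3b undefined. 3b->0: ok.
cbc: 3c undefined. 3c->0: ok.
All examples now run through 4 states with every (state, symbol) defined. Accept strings end in {2}, Reject strings end in {0,1,3}; accept={2}.

states=4 start=0 accept={2} delta: 0a->0 0b->1 0c->2 1a->0 1b->2 1c->2 2a->0 2b->3 2c->2 3a->0 3b->0 3c->0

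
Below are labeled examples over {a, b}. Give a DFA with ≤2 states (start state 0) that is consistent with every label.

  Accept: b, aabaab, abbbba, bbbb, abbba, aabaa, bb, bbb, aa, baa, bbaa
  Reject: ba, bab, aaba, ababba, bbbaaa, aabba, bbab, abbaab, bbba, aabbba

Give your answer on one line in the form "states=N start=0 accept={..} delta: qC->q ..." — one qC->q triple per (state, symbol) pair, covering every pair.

states=2 start=0 accept={0} delta: 0a->1 0b->0 1a->0 1b->1

State merging on the prefix tree: take the shortest (then alphabetical) example prefix whose next move is undefined and point that move at state 0, else 1, else 2, ...; a target is out if some Accept/Reject pair would then sit in one state with the same input left (inseparable). If every existing state is out, open a new one.
a: 0a undefined. 0a->0: no, abbba/bbba meet in 0 with "bbba" left. Open state 1: 0a->1.
b: 0b undefined. 0b->0: ok.
aa: 1a undefined. 1a->0: ok.
ab: 1b undefined. 1b->0: no, b/bab meet in 0. 1b->1: ok.
All examples now run through 2 states with every (state, symbol) defined. Accept strings end in {0}, Reject strings end in {1}; accept={0}.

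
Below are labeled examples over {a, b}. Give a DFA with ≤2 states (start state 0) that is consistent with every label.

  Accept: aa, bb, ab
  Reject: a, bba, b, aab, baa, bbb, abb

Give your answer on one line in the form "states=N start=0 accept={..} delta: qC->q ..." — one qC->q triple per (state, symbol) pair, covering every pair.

states=2 start=0 accept={0} delta: 0a->1 0b->1 1a->0 1b->0

Grow the machine one transition at a time. Run the examples from 0; the earliest place one falls off (shortest prefix, ties alphabetical) gets sent to the lowest-numbered state that keeps every Accept/Reject pair distinguishable — a pair clashes when both reach the same state with identical unread suffix — and to a fresh state only if none does.
a: 0a undefined. 0a->0: no, aa/a meet in 0. Open state 1: 0a->1.
b: 0b undefined. 0b->0: no, aa/baa meet in 1 with "a" left. 0b->1: ok.
aa: 1a undefined. 1a->0: ok.
ab: 1b undefined. 1b->0: ok.
All examples now run through 2 states with every (state, symbol) defined. Accept strings end in {0}, Reject strings end in {1}; accept={0}.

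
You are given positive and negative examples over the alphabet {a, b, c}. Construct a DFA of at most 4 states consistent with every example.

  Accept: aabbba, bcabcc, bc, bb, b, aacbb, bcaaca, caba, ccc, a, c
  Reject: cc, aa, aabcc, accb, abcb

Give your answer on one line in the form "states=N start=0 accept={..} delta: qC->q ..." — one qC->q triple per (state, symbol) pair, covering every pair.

states=4 start=0 accept={0,1,2} delta: 0a->1 0b->0 0c->2 1a->3 1b->0 1c->0 2a->2 2b->3 2c->3 3a->0 3b->0 3c->0

Fold the examples into a partial DFA from state 0: repeatedly fix the first undefined (state, symbol) met by the shortest-then-alphabetical prefix, trying targets in increasing order and rejecting any under which an Accept and a Reject string meet in one state with the same remainder; add a state when all current targets are rejected. Accepting states are where Accept strings end.
a: 0a undefined. 0a->0: no, a/aa meet in 0. Open state 1: 0a->1.
b: 0b undefined. 0b->0: ok.
c: 0c undefined. 0c->0: no, bc/cc meet in 0. 0c->1: no, bcabcc/aabcc meet in 1 with "abcc" left. Open state 2: 0c->2.
aa: 1a undefined. 1a->0: no, bb/aa meet in 0. 1a->1: no, a/aa meet in 1. 1a->2: no, bc/aa meet in 2. Open state 3: 1a->3.
ab: 1b undefined. 1b->0: ok.
ac: 1c undefined. 1c->0: ok.
ca: 2a undefined. 2a->0: no, bcabcc/cc meet in 2 with "c" left. 2a->1: no, bcabcc/cc meet in 2 with "c" left. 2a->2: ok.
cc: 2c undefined. 2c->0: no, bb/cc meet in 0. 2c->1: no, bcaaca/aa meet in 3. 2c->2: no, bc/cc meet in 2. 2c->3: ok.
aab: 3b undefined. 3b->0: ok.
aac: 3c undefined. 3c->0: ok.
cab: 2b undefined. 2b->0: no, bcabcc/cc meet in 3. 2b->1: no, aabbba/accb meet in 1. 2b->2: no, bc/accb meet in 2. 2b->3: ok.
caba: 3a undefined. 3a->0: ok.
All examples now run through 4 states with every (state, symbol) defined. Accept strings end in {0,1,2}, Reject strings end in {3}; accept={0,1,2}.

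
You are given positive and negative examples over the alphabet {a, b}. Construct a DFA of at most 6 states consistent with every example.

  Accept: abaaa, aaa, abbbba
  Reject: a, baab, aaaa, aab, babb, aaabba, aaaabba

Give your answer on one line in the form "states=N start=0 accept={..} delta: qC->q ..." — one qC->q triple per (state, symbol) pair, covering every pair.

State merging on the prefix tree: take the shortest (then alphabetical) example prefix whose next move is undefined and point that move at state 0, else 1, else 2, ...; a target is out if some Accept/Reject pair would then sit in one state with the same input left (inseparable). If every existing state is out, open a new one.
a: 0a undefined. 0a->0: no, aaa/a meet in 0. Open state 1: 0a->1.
b: 0b undefined. 0b->0: ok.
aa: 1a undefined. 1a->0: no, aaa/a meet in 1. 1a->1: no, aaa/a meet in 1. Open state 2: 1a->2.
ab: 1b undefined. 1b->0: no, abbbba/a meet in 1. 1b->1: no, abaaa/aaaa meet in 2 with "aa" left. 1b->2: ok.
aaa: 2a undefined. 2a->0: ok.
aab: 2b undefined. 2b->0: no, aaa/baab meet in 0. 2b->1: no, abaaa/aaaabba meet in 2. 2b->2: no, abaaa/baab meet in 2. Open state 3: 2b->3.
abbb: 3b undefined. 3b->0: no, abbbba/a meet in 1. 3b->1: ok.
aaaabba: 3a undefined. 3a->0: no, aaa/aaaabba meet in 0. 3a->1: ok.
All examples now run through 4 states with every (state, symbol) defined. Accept strings end in {0,2}, Reject strings end in {1,3}; accept={0,2}.

states=4 start=0 accept={0,2} delta: 0a->1 0b->0 1a->2 1b->2 2a->0 2b->3 3a->1 3b->1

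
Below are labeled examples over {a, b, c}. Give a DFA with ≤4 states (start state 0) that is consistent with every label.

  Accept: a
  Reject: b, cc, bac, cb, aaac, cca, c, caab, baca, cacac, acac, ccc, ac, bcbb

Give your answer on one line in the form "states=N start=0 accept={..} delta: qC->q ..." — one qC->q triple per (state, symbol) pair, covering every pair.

states=2 start=0 accept={0} delta: 0a->0 0b->1 0c->1 1a->1 1b->1 1c->1

Grow the machine one transition at a time. Run the examples from 0; the earliest place one falls off (shortest prefix, ties alphabetical) gets sent to the lowest-numbered state that keeps every Accept/Reject pair distinguishable — a pair clashes when both reach the same state with identical unread suffix — and to a fresh state only if none does.
a: 0a undefined. 0a->0: ok.
b: 0b undefined. 0b->0: no, a/b meet in 0. Open state 1: 0b->1.
c: 0c undefined. 0c->0: no, a/cc meet in 0. 0c->1: ok.
ba: 1a undefined. 1a->0: no, a/baca meet in 0. 1a->1: ok.
bc: 1c undefined. 1c->0: no, a/cc meet in 0. 1c->1: ok.
cb: 1b undefined. 1b->0: no, a/cb meet in 0. 1b->1: ok.
All examples now run through 2 states with every (state, symbol) defined. Accept strings end in {0}, Reject strings end in {1}; accept={0}.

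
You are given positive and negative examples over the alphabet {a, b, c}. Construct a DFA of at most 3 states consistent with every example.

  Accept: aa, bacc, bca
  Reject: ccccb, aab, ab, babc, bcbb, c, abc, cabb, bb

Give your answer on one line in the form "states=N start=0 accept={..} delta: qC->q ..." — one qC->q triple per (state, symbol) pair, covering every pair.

states=3 start=0 accept={0} delta: 0a->0 0b->1 0c->1 1a->1 1b->1 1c->2 2a->0 2b->0 2c->0

Grow the machine one transition at a time. Run the examples from 0; the earliest place one falls off (shortest prefix, ties alphabetical) gets sent to the lowest-numbered state that keeps every Accept/Reject pair distinguishable — a pair clashes when both reach the same state with identical unread suffix — and to a fresh state only if none does.
a: 0a undefined. 0a->0: ok.
b: 0b undefined. 0b->0: no, aa/aab meet in 0. Open state 1: 0b->1.
c: 0c undefined. 0c->0: no, aa/c meet in 0. 0c->1: ok.
ba: 1a undefined. 1a->0: no, bacc/babc meet in 1 with "c" left. 1a->1: ok.
bb: 1b undefined. 1b->0: no, aa/bb meet in 0. 1b->1: ok.
bc: 1c undefined. 1c->0: no, aa/babc meet in 0. 1c->1: no, bacc/ccccb meet in 1. Open state 2: 1c->2.
bca: 2a undefined. 2a->0: ok.
bcb: 2b undefined. 2b->0: ok.
ccc: 2c undefined. 2c->0: ok.
All examples now run through 3 states with every (state, symbol) defined. Accept strings end in {0}, Reject strings end in {1,2}; accept={0}.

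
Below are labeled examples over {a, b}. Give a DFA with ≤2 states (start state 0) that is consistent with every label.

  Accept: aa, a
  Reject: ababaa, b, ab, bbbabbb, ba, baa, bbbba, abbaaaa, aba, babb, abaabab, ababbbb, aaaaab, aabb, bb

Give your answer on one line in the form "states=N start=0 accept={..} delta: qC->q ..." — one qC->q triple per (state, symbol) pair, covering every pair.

Grow the machine one transition at a time. Run the examples from 0; the earliest place one falls off (shortest prefix, ties alphabetical) gets sent to the lowest-numbered state that keeps every Accept/Reject pair distinguishable — a pair clashes when both reach the same state with identical unread suffix — and to a fresh state only if none does.
a: 0a undefined. 0a->0: ok.
b: 0b undefined. 0b->0: no, aa/ababaa meet in 0. Open state 1: 0b->1.
ba: 1a undefined. 1a->0: no, aa/ababaa meet in 0. 1a->1: ok.
bb: 1b undefined. 1b->0: no, aa/ababaa meet in 0. 1b->1: ok.
All examples now run through 2 states with every (state, symbol) defined. Accept strings end in {0}, Reject strings end in {1}; accept={0}.

states=2 start=0 accept={0} delta: 0a->0 0b->1 1a->1 1b->1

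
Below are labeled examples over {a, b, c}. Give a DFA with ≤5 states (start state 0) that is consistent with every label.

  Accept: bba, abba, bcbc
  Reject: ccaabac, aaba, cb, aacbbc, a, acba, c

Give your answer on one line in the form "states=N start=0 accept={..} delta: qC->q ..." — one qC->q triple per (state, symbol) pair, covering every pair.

states=3 start=0 accept={2} delta: 0a->0 0b->1 0c->0 1a->0 1b->2 1c->2 2a->2 2b->1 2c->0

Fold the examples into a partial DFA from state 0: repeatedly fix the first undefined (state, symbol) met by the shortest-then-alphabetical prefix, trying targets in increasing order and rejecting any under which an Accept and a Reject string meet in one state with the same remainder; add a state when all current targets are rejected. Accepting states are where Accept strings end.
a: 0a undefined. 0a->0: ok.
b: 0b undefined. 0b->0: no, bba/aaba meet in 0. Open state 1: 0b->1.
c: 0c undefined. 0c->0: ok.
bb: 1b undefined. 1b->0: no, bba/aacbbc meet in 0. 1b->1: no, bba/aaba meet in 1 with "a" left. Open state 2: 1b->2.
bc: 1c undefined. 1c->0: no, bcbc/a meet in 0. 1c->1: no, bcbc/aacbbc meet in 2 with "c" left. 1c->2: ok.
bba: 2a undefined. 2a->0: no, bba/a meet in 0. 2a->1: no, bba/cb meet in 1. 2a->2: ok.
bcb: 2b undefined. 2b->0: no, bcbc/a meet in 0. 2b->1: ok.
aaba: 1a undefined. 1a->0: ok.
aacbbc: 2c undefined. 2c->0: ok.
All examples now run through 3 states with every (state, symbol) defined. Accept strings end in {2}, Reject strings end in {0,1}; accept={2}.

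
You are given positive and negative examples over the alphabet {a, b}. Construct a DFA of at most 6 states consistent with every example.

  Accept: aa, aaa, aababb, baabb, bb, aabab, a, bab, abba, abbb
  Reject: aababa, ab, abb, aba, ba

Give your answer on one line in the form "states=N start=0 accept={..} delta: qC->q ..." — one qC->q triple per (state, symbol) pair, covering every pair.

Fold the examples into a partial DFA from state 0: repeatedly fix the first undefined (state, symbol) met by the shortest-then-alphabetical prefix, trying targets in increasing order and rejecting any under which an Accept and a Reject string meet in one state with the same remainder; add a state when all current targets are rejected. Accepting states are where Accept strings end.
a: 0a undefined. 0a->0: no, bb/abb meet in 0 with "bb" left. Open state 1: 0a->1.
b: 0b undefined. 0b->0: no, a/ba meet in 1. 0b->1: no, aa/ba meet in 1 with "a" left. Open state 2: 0b->2.
aa: 1a undefined. 1a->0: ok.
ab: 1b undefined. 1b->0: no, aa/ab meet in 0. 1b->1: no, aa/aba meet in 0. 1b->2: no, bb/abb meet in 2 with "b" left. Open state 3: 1b->3.
ba: 2a undefined. 2a->0: no, aa/aababa meet in 0. 2a->1: no, aaa/ba meet in 1. 2a->2: ok.
bb: 2b undefined. 2b->0: no, aaa/aababa meet in 1. 2b->1: no, aa/aababa meet in 0. 2b->2: no, aababb/aababa meet in 2. 2b->3: no, aababb/abb meet in 3 with "b" left. Open state 4: 2b->4.
aba: 3a undefined. 3a->0: no, aa/aba meet in 0. 3a->1: no, aaa/aba meet in 1. 3a->2: ok.
abb: 3b undefined. 3b->0: no, aa/abb meet in 0. 3b->1: no, aaa/abb meet in 1. 3b->2: no, abba/abb meet in 2. 3b->3: no, abba/aba meet in 2. 3b->4: no, bb/abb meet in 4. Open state 5: 3b->5.
abba: 5a undefined. 5a->0: ok.
abbb: 5b undefined. 5b->0: ok.
baabb: 4b undefined. 4b->0: ok.
aababa: 4a undefined. 4a->0: no, aa/aababa meet in 0. 4a->1: no, aaa/aababa meet in 1. 4a->2: ok.
All examples now run through 6 states with every (state, symbol) defined. Accept strings end in {0,1,4}, Reject strings end in {2,3,5}; accept={0,1,4}.

states=6 start=0 accept={0,1,4} delta: 0a->1 0b->2 1a->0 1b->3 2a->2 2b->4 3a->2 3b->5 4a->2 4b->0 5a->0 5b->0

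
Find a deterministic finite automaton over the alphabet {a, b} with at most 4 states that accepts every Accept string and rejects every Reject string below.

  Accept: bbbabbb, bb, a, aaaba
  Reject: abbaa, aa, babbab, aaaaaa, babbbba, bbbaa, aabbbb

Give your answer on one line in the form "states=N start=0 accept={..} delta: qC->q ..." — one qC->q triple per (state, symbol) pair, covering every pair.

Fold the examples into a partial DFA from state 0: repeatedly fix the first undefined (state, symbol) met by the shortest-then-alphabetical prefix, trying targets in increasing order and rejecting any under which an Accept and a Reject string meet in one state with the same remainder; add a state when all current targets are rejected. Accepting states are where Accept strings end.
a: 0a undefined. 0a->0: no, a/aa meet in 0. Open state 1: 0a->1.
b: 0b undefined. 0b->0: ok.
aa: 1a undefined. 1a->0: no, bb/aa meet in 0. 1a->1: no, a/aa meet in 1. Open state 2: 1a->2.
ab: 1b undefined. 1b->0: no, bbbabbb/babbab meet in 0. 1b->1: ok.
aaa: 2a undefined. 2a->0: no, bb/abbaa meet in 0. 2a->1: no, bbbabbb/abbaa meet in 1. 2a->2: ok.
aab: 2b undefined. 2b->0: no, bb/babbab meet in 0. 2b->1: no, bbbabbb/babbab meet in 1. 2b->2: no, aaaba/abbaa meet in 2. Open state 3: 2b->3.
aabb: 3b undefined. 3b->0: no, bb/aabbbb meet in 0. 3b->1: no, bbbabbb/aabbbb meet in 1. 3b->2: ok.
aaaba: 3a undefined. 3a->0: ok.
All examples now run through 4 states with every (state, symbol) defined. Accept strings end in {0,1}, Reject strings end in {2,3}; accept={0,1}.

states=4 start=0 accept={0,1} delta: 0a->1 0b->0 1a->2 1b->1 2a->2 2b->3 3a->0 3b->2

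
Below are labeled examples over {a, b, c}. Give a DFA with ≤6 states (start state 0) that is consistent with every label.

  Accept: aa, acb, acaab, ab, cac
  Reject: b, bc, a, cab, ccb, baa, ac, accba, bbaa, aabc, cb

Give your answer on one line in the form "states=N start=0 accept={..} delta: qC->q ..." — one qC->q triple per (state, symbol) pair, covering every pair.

states=4 start=0 accept={0,2} delta: 0a->1 0b->1 0c->2 1a->0 1b->2 1c->1 2a->3 2b->1 2c->0 3a->1 3b->1 3c->0

State merging on the prefix tree: take the shortest (then alphabetical) example prefix whose next move is undefined and point that move at state 0, else 1, else 2, ...; a target is out if some Accept/Reject pair would then sit in one state with the same input left (inseparable). If every existing state is out, open a new one.
a: 0a undefined. 0a->0: no, aa/a meet in 0. Open state 1: 0a->1.
b: 0b undefined. 0b->0: no, aa/baa meet in 1 with "a" left. 0b->1: ok.
c: 0c undefined. 0c->0: no, ab/cab meet in 1 with "b" left. 0c->1: no, acb/ccb meet in 1 with "cb" left. Open state 2: 0c->2.
aa: 1a undefined. 1a->0: ok.
ab: 1b undefined. 1b->0: no, aa/bbaa meet in 0. 1b->1: no, ab/b meet in 1. 1b->2: ok.
ac: 1c undefined. 1c->0: no, aa/bc meet in 0. 1c->1: ok.
ca: 2a undefined. 2a->0: no, aa/accba meet in 0. 2a->1: no, aa/bbaa meet in 0. 2a->2: no, acb/accba meet in 2. Open state 3: 2a->3.
cb: 2b undefined. 2b->0: no, aa/cb meet in 0. 2b->1: ok.
cc: 2c undefined. 2c->0: ok.
cab: 3b undefined. 3b->0: no, aa/cab meet in 0. 3b->1: ok.
cac: 3c undefined. 3c->0: ok.
bbaa: 3a undefined. 3a->0: no, aa/bbaa meet in 0. 3a->1: ok.
All examples now run through 4 states with every (state, symbol) defined. Accept strings end in {0,2}, Reject strings end in {1,3}; accept={0,2}.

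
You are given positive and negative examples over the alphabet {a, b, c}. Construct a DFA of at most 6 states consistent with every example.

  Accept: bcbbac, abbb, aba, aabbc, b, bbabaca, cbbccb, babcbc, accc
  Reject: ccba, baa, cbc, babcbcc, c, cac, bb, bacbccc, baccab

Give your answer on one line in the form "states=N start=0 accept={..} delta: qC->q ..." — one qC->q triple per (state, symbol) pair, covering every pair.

states=6 start=0 accept={1,3,5} delta: 0a->0 0b->1 0c->2 1a->3 1b->2 1c->1 2a->0 2b->3 2c->1 3a->2 3b->3 3c->4 4a->1 4b->4 4c->5 5a->1 5b->1 5c->0

Grow the machine one transition at a time. Run the examples from 0; the earliest place one falls off (shortest prefix, ties alphabetical) gets sent to the lowest-numbered state that keeps every Accept/Reject pair distinguishable — a pair clashes when both reach the same state with identical unread suffix — and to a fresh state only if none does.
a: 0a undefined. 0a->0: ok.
b: 0b undefined. 0b->0: no, abbb/baa meet in 0. Open state 1: 0b->1.
c: 0c undefined. 0c->0: no, aba/ccba meet in 1 with "a" left. 0c->1: no, aabbc/cbc meet in 1 with "bc" left. Open state 2: 0c->2.
ba: 1a undefined. 1a->0: no, aba/baa meet in 0. 1a->1: no, aba/baa meet in 1. 1a->2: no, aba/c meet in 2. Open state 3: 1a->3.
bb: 1b undefined. 1b->0: no, aabbc/c meet in 2. 1b->1: no, abbb/bb meet in 1. 1b->2: ok.
bc: 1c undefined. 1c->0: no, bcbbac/cac meet in 2 with "ac" left. 1c->1: ok.
ca: 2a undefined. 2a->0: ok.
cb: 2b undefined. 2b->0: no, bcbbac/cbc meet in 2. 2b->1: no, abbb/cbc meet in 1. 2b->2: no, bcbbac/c meet in 2. 2b->3: ok.
cc: 2c undefined. 2c->0: no, abbb/ccba meet in 3. 2c->1: ok.
baa: 3a undefined. 3a->0: no, bcbbac/c meet in 2. 3a->1: no, bcbbac/baa meet in 1. 3a->2: ok.
bab: 3b undefined. 3b->0: no, cbbccb/baa meet in 2. 3b->1: no, bcbbac/babcbcc meet in 1. 3b->2: no, bcbbac/babcbcc meet in 1. 3b->3: ok.
bac: 3c undefined. 3c->0: no, bcbbac/babcbcc meet in 1. 3c->1: no, bcbbac/cbc meet in 1. 3c->2: no, bcbbac/babcbcc meet in 1. 3c->3: no, abbb/cbc meet in 3. Open state 4: 3c->4.
bacb: 4b undefined. 4b->0: no, bcbbac/babcbcc meet in 1. 4b->1: no, bcbbac/babcbcc meet in 1. 4b->2: no, bcbbac/babcbcc meet in 1. 4b->3: no, babcbc/cbc meet in 4. 4b->4: ok.
bacc: 4c undefined. 4c->0: no, bcbbac/bacbccc meet in 1. 4c->1: no, bcbbac/babcbcc meet in 1. 4c->2: no, bcbbac/babcbcc meet in 1. 4c->3: no, abbb/bacbccc meet in 3. 4c->4: no, cbbccb/cbc meet in 4. Open state 5: 4c->5.
bacca: 5a undefined. 5a->0: no, bcbbac/baccab meet in 1. 5a->1: ok.
bacbcc: 5c undefined. 5c->0: ok.
cbbccb: 5b undefined. 5b->0: no, cbbccb/ccba meet in 0. 5b->1: ok.
bbabaca: 4a undefined. 4a->0: no, bbabaca/ccba meet in 0. 4a->1: ok.
All examples now run through 6 states with every (state, symbol) defined. Accept strings end in {1,3,5}, Reject strings end in {0,2,4}; accept={1,3,5}.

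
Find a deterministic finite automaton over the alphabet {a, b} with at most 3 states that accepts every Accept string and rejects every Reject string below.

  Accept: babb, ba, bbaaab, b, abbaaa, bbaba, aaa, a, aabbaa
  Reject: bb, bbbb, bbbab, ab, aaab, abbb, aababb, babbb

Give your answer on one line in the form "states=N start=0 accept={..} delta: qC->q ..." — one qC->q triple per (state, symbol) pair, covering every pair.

Grow the machine one transition at a time. Run the examples from 0; the earliest place one falls off (shortest prefix, ties alphabetical) gets sent to the lowest-numbered state that keeps every Accept/Reject pair distinguishable — a pair clashes when both reach the same state with identical unread suffix — and to a fresh state only if none does.
a: 0a undefined. 0a->0: no, babb/aababb meet in 0 with "babb" left. Open state 1: 0a->1.
b: 0b undefined. 0b->0: no, bbaaab/aaab meet in 1 with "aab" left. 0b->1: ok.
aa: 1a undefined. 1a->0: no, babb/bb meet in 1 with "b" left. 1a->1: ok.
ab: 1b undefined. 1b->0: no, babb/aababb meet in 1. 1b->1: no, babb/bb meet in 1. Open state 2: 1b->2.
abb: 2b undefined. 2b->0: no, ba/bbbb meet in 1. 2b->1: ok.
bba: 2a undefined. 2a->0: no, bbaaab/bb meet in 2. 2a->1: no, babb/aababb meet in 1. 2a->2: ok.
All examples now run through 3 states with every (state, symbol) defined. Accept strings end in {1}, Reject strings end in {2}; accept={1}.

states=3 start=0 accept={1} delta: 0a->1 0b->1 1a->1 1b->2 2a->2 2b->1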